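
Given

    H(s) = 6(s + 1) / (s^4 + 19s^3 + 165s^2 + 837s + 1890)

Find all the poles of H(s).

s = -3 + 6j, -3 - 6j, -6, -7

The poles are the roots of the denominator s^4 + 19s^3 + 165s^2 + 837s + 1890 = 0.
Trying s = -6: the polynomial evaluates to 0, so (s + 6) is a factor.
Dividing out leaves s^3 + 13s^2 + 87s + 315 = 0.
This factors further as (s^2 + 6s + 45)(s + 7) = 0.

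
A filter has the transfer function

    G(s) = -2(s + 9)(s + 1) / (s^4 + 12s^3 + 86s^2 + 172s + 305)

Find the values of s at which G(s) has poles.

The poles are the roots of the denominator s^4 + 12s^3 + 86s^2 + 172s + 305 = 0.
No real roots exist; factor into two real quadratics: (s^2 + 10s + 61)(s^2 + 2s + 5) = 0.
Each quadratic gives a conjugate pair via the quadratic formula.

s = -5 + 6j, -5 - 6j, -1 + 2j, -1 - 2j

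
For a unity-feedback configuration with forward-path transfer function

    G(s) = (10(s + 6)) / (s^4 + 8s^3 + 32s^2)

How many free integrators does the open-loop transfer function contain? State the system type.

Type 2

The denominator has 2 factors of s at the origin (free integrators), so this is a Type 2 system.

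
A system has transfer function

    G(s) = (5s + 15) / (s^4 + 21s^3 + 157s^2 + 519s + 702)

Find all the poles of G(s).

The poles are the roots of the denominator s^4 + 21s^3 + 157s^2 + 519s + 702 = 0.
Trying s = -6: the polynomial evaluates to 0, so (s + 6) is a factor.
Dividing out leaves s^3 + 15s^2 + 67s + 117 = 0.
This factors further as (s^2 + 6s + 13)(s + 9) = 0.

s = -3 + 2j, -3 - 2j, -6, -9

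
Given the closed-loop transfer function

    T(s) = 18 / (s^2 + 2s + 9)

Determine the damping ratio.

ζ ≈ 0.3333

Compare the denominator to the standard form s^2 + 2ζωₙs + ωₙ².
ωₙ² = 9, so ωₙ = 3 rad/s.
2ζωₙ = 2, so ζ = 2/(2·3) ≈ 0.3333.
With ζ = 0.3333 the response is underdamped.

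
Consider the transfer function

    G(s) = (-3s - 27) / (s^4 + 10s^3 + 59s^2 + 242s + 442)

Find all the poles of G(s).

The poles are the roots of the denominator s^4 + 10s^3 + 59s^2 + 242s + 442 = 0.
No real roots exist; factor into two real quadratics: (s^2 + 2s + 26)(s^2 + 8s + 17) = 0.
Each quadratic gives a conjugate pair via the quadratic formula.

s = -1 ± 5j, -4 ± j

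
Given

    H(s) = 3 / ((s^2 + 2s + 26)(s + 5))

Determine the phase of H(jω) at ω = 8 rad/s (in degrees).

At s = j8: numerator = 3, denominator = -318 - j224.
∠H = ∠num − ∠den = 0° − (-144.84°) = 144.8°.

∠H(j8) ≈ 144.8°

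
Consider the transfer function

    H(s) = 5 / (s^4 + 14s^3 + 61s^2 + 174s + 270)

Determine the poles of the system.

The poles are the roots of the denominator s^4 + 14s^3 + 61s^2 + 174s + 270 = 0.
Trying s = -9: the polynomial evaluates to 0, so (s + 9) is a factor.
Dividing out leaves s^3 + 5s^2 + 16s + 30 = 0.
This factors further as (s^2 + 2s + 10)(s + 3) = 0.

s = -1 + 3j, -1 - 3j, -9, -3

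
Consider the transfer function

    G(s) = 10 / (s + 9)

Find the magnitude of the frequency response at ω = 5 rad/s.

|G(j5)| ≈ 0.9713

Substitute s = j5: numerator = 10, denominator = 9 + j5.
|G(j5)| = |10| / |9 + j5| = 10 / 10.296 ≈ 0.9713.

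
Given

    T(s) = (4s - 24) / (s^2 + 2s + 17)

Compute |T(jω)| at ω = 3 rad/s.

Substitute s = j3: numerator = -24 + j12, denominator = 8 + j6.
|T(j3)| = |-24 + j12| / |8 + j6| = 26.833 / 10 ≈ 2.683.

|T(j3)| ≈ 2.683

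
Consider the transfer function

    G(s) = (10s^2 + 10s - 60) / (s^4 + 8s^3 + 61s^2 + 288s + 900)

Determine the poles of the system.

The poles are the roots of the denominator s^4 + 8s^3 + 61s^2 + 288s + 900 = 0.
No real roots exist; factor into two real quadratics: (s^2 + 8s + 25)(s^2 + 36) = 0.
Each quadratic gives a conjugate pair via the quadratic formula.

s = -4 + 3j, -4 - 3j, 6j, -6j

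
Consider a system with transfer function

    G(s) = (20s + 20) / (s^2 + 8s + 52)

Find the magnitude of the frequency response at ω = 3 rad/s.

Substitute s = j3: numerator = 20 + j60, denominator = 43 + j24.
|G(j3)| = |20 + j60| / |43 + j24| = 63.246 / 49.244 ≈ 1.284.

|G(j3)| ≈ 1.284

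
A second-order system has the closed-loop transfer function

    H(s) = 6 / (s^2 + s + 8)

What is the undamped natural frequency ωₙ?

Compare the denominator to the standard form s^2 + 2ζωₙs + ωₙ².
ωₙ² = 8, so ωₙ = √8 ≈ 2.828 rad/s.

ωₙ ≈ 2.828 rad/s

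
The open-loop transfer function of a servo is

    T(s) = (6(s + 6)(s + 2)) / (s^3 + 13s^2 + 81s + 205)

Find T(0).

Set s = 0: T(0) = (72) / (205) = 72/205.

T(0) = 72/205 ≈ 0.3512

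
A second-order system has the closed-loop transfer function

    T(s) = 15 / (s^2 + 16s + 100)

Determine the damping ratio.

Compare the denominator to the standard form s^2 + 2ζωₙs + ωₙ².
ωₙ² = 100, so ωₙ = 10 rad/s.
2ζωₙ = 16, so ζ = 16/(2·10) = 0.8.
With ζ = 0.8 the response is underdamped.

ζ = 0.8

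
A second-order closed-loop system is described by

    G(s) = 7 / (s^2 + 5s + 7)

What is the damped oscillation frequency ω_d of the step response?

ω_d ≈ 0.8660 rad/s

Comparing s^2 + 5s + 7 to s^2 + 2ζωₙs + ωₙ²: ωₙ = √7 ≈ 2.646 rad/s and ζ = 5/(2·√7) ≈ 0.9449.
ζωₙ = 5/2 = 2.5, so ω_d = ωₙ√(1−ζ²) = √(ωₙ² − (ζωₙ)²) = √(7 − 2.5²) = √0.75 ≈ 0.8660 rad/s.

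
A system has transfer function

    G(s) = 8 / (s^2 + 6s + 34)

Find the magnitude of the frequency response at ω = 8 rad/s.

Substitute s = j8: numerator = 8, denominator = -30 + j48.
|G(j8)| = |8| / |-30 + j48| = 8 / 56.604 ≈ 0.1413.

|G(j8)| ≈ 0.1413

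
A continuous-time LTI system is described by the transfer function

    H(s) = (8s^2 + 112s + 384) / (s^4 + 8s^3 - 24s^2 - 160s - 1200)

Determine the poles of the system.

s = -2 ± 4j, 6, -10

The poles are the roots of the denominator s^4 + 8s^3 - 24s^2 - 160s - 1200 = 0.
Trying s = 6: the polynomial evaluates to 0, so (s - 6) is a factor.
Dividing out leaves s^3 + 14s^2 + 60s + 200 = 0.
This factors further as (s^2 + 4s + 20)(s + 10) = 0.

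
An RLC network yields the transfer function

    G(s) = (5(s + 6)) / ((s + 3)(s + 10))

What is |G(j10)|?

|G(j10)| ≈ 0.3949

Substitute s = j10: numerator = 30 + j50, denominator = -70 + j130.
|G(j10)| = |30 + j50| / |-70 + j130| = 58.310 / 147.65 ≈ 0.3949.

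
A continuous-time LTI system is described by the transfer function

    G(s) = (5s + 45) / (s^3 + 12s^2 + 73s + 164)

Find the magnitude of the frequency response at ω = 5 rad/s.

|G(j5)| ≈ 0.1866

Substitute s = j5: numerator = 45 + j25, denominator = -136 + j240.
|G(j5)| = |45 + j25| / |-136 + j240| = 51.478 / 275.86 ≈ 0.1866.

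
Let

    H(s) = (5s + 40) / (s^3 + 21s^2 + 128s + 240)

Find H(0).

H(0) = 1/6 ≈ 0.1667

Set s = 0: H(0) = (40) / (240) = 1/6.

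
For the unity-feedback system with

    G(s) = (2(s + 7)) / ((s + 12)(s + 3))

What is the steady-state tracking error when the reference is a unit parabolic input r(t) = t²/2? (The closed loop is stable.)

G(s) has no poles at the origin.
This is a Type 0 system; Ka = lim_{s→0} s^2·G(s) = 0, so the steady-state error for a parabola input is infinite.

e_ss = ∞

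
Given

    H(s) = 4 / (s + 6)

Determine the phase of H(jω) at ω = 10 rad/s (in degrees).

∠H(j10) ≈ -59.04°

At s = j10: numerator = 4, denominator = 6 + j10.
∠H = ∠num − ∠den = 0° − (59.036°) = -59.04°.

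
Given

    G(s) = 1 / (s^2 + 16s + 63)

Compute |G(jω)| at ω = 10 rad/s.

|G(j10)| ≈ 0.006089

Substitute s = j10: numerator = 1, denominator = -37 + j160.
|G(j10)| = |1| / |-37 + j160| = 1 / 164.22 ≈ 0.006089.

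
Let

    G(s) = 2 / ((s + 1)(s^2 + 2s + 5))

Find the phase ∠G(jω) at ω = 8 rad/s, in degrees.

At s = j8: numerator = 2, denominator = -187 - j456.
∠G = ∠num − ∠den = 0° − (-112.30°) = 112.3°.

∠G(j8) ≈ 112.3°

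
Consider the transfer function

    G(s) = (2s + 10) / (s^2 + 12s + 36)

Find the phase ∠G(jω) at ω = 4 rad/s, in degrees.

∠G(j4) ≈ -28.72°

At s = j4: numerator = 10 + j8, denominator = 20 + j48.
∠G = ∠num − ∠den = 38.660° − (67.380°) = -28.72°.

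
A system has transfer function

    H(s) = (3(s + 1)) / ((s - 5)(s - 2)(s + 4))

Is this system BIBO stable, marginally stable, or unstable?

The poles can be read from the denominator factors: s = 5, 2, -4.
Since the pole(s) at s = 5, 2 lie in the right half-plane, the system is unstable.

unstable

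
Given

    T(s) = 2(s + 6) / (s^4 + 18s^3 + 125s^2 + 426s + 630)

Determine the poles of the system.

The poles are the roots of the denominator s^4 + 18s^3 + 125s^2 + 426s + 630 = 0.
Trying s = -7: the polynomial evaluates to 0, so (s + 7) is a factor.
Dividing out leaves s^3 + 11s^2 + 48s + 90 = 0.
This factors further as (s^2 + 6s + 18)(s + 5) = 0.

s = -3 ± 3j, -7, -5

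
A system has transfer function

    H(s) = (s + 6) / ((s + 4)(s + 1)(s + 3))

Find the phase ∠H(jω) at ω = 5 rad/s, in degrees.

∠H(j5) ≈ -149.3°

At s = j5: numerator = 6 + j5, denominator = -188 - j30.
∠H = ∠num − ∠den = 39.806° − (-170.93°) = 210.7°, which wraps to -149.3°.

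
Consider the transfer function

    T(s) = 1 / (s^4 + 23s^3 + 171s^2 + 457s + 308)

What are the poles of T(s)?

The poles are the roots of the denominator s^4 + 23s^3 + 171s^2 + 457s + 308 = 0.
Trying s = -4: the polynomial evaluates to 0, so (s + 4) is a factor.
Dividing out leaves s^3 + 19s^2 + 95s + 77 = 0.
This factors further as (s + 1)(s + 7)(s + 11) = 0.

s = -4, -1, -7, -11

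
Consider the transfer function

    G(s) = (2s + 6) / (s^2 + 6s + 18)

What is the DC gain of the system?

G(0) = 1/3 ≈ 0.3333

Set s = 0: G(0) = (6) / (18) = 1/3.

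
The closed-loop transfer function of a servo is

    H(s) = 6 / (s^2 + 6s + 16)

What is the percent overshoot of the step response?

Comparing s^2 + 6s + 16 to s^2 + 2ζωₙs + ωₙ²: ωₙ = 4 rad/s and ζ = 6/(2·4) = 0.75.
%OS = 100·exp(−πζ/√(1−ζ²)) = 100·exp(−π·0.75/√(1−0.75²)) ≈ 2.84%.

%OS ≈ 2.84%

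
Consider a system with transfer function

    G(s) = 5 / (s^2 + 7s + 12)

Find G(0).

Set s = 0: G(0) = (5) / (12) = 5/12.

G(0) = 5/12 ≈ 0.4167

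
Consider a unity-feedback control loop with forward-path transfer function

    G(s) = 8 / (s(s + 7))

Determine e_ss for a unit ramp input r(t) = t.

e_ss = 0.8750

G(s) has one pole at the origin.
This is a Type 1 system. Kv = lim_{s→0} s·G(s) = 8/7.
e_ss = 1/Kv = 1/(8/7) = 7/8 ≈ 0.8750.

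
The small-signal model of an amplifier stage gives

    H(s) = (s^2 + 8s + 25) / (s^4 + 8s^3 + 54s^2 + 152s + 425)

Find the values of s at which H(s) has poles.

s = -3 ± 4j, -1 ± 4j

The poles are the roots of the denominator s^4 + 8s^3 + 54s^2 + 152s + 425 = 0.
No real roots exist; factor into two real quadratics: (s^2 + 6s + 25)(s^2 + 2s + 17) = 0.
Each quadratic gives a conjugate pair via the quadratic formula.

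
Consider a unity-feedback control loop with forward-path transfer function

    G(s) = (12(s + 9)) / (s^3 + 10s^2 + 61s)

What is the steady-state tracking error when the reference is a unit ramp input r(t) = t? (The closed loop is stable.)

e_ss = 0.5648

G(s) has one pole at the origin.
This is a Type 1 system. Kv = lim_{s→0} s·G(s) = 108/61.
e_ss = 1/Kv = 1/(108/61) = 61/108 ≈ 0.5648.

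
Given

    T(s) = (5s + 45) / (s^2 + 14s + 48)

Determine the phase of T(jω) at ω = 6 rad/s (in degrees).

∠T(j6) ≈ -48.18°

At s = j6: numerator = 45 + j30, denominator = 12 + j84.
∠T = ∠num − ∠den = 33.690° − (81.870°) = -48.18°.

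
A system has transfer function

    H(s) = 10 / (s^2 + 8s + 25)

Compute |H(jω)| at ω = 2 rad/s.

|H(j2)| ≈ 0.3788

Substitute s = j2: numerator = 10, denominator = 21 + j16.
|H(j2)| = |10| / |21 + j16| = 10 / 26.401 ≈ 0.3788.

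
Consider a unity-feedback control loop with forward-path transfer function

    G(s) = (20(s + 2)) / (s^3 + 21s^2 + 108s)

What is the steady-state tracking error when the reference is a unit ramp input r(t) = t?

e_ss = 2.700

G(s) has one pole at the origin.
This is a Type 1 system. Kv = lim_{s→0} s·G(s) = 40/108 = 10/27.
e_ss = 1/Kv = 1/(10/27) = 27/10 ≈ 2.700.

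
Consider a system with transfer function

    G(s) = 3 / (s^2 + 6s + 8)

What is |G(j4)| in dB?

|G(j4)|_dB ≈ -18.5 dB

Substitute s = j4: numerator = 3, denominator = -8 + j24.
|G(j4)| = |3| / |-8 + j24| = 3 / 25.298 ≈ 0.1186.
In decibels: 20·log₁₀(0.1186) ≈ -18.5 dB.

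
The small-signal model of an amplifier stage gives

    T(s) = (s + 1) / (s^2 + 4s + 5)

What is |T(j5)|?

Substitute s = j5: numerator = 1 + j5, denominator = -20 + j20.
|T(j5)| = |1 + j5| / |-20 + j20| = 5.0990 / 28.284 ≈ 0.1803.

|T(j5)| ≈ 0.1803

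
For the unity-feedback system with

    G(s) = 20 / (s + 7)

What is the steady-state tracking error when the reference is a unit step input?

G(s) has no poles at the origin.
This is a Type 0 system. Kp = lim_{s→0} G(s) = 20/7.
e_ss = 1/(1 + Kp) = 1/(1 + 20/7) = 7/27 ≈ 0.2593.

e_ss = 0.2593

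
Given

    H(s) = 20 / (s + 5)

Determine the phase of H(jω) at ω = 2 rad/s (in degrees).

At s = j2: numerator = 20, denominator = 5 + j2.
∠H = ∠num − ∠den = 0° − (21.801°) = -21.80°.

∠H(j2) ≈ -21.80°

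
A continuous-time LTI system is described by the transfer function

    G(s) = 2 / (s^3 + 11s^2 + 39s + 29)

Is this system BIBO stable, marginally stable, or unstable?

stable

The denominator s^3 + 11s^2 + 39s + 29 factors as (s + 1)(s^2 + 10s + 29), giving poles at s = -1, -5 + 2j, -5 - 2j.
Since all poles lie strictly in the left half-plane, the system is stable.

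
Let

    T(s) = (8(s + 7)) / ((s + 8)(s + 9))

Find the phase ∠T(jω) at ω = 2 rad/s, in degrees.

∠T(j2) ≈ -10.62°

At s = j2: numerator = 56 + j16, denominator = 68 + j34.
∠T = ∠num − ∠den = 15.945° − (26.565°) = -10.62°.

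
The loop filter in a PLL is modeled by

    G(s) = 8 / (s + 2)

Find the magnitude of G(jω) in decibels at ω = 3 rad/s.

Substitute s = j3: numerator = 8, denominator = 2 + j3.
|G(j3)| = |8| / |2 + j3| = 8 / 3.6056 ≈ 2.219.
In decibels: 20·log₁₀(2.219) ≈ 6.92 dB.

|G(j3)|_dB ≈ 6.92 dB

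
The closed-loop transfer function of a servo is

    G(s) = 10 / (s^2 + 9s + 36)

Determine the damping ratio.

Compare the denominator to the standard form s^2 + 2ζωₙs + ωₙ².
ωₙ² = 36, so ωₙ = 6 rad/s.
2ζωₙ = 9, so ζ = 9/(2·6) = 0.75.
With ζ = 0.75 the response is underdamped.

ζ = 0.75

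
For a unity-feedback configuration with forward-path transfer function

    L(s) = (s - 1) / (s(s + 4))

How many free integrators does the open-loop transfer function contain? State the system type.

The denominator has 1 factor of s at the origin (free integrator), so this is a Type 1 system.

Type 1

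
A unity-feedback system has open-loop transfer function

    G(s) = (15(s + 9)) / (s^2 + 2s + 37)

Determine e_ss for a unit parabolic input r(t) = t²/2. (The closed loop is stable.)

G(s) has no poles at the origin.
This is a Type 0 system; Ka = lim_{s→0} s^2·G(s) = 0, so the steady-state error for a parabola input is infinite.

e_ss = ∞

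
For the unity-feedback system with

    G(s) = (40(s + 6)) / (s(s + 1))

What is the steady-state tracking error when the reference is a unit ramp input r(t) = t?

G(s) has one pole at the origin.
This is a Type 1 system. Kv = lim_{s→0} s·G(s) = 240/1.
e_ss = 1/Kv = 1/(240) = 1/240 ≈ 0.004167.

e_ss = 0.004167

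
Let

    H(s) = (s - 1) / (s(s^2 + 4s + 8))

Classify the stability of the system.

marginally stable

The poles can be read from the denominator factors: s = 0, -2 + 2j, -2 - 2j.
Since the simple pole(s) at s = 0 lie on the jω-axis with none in the right half-plane, the system is marginally stable.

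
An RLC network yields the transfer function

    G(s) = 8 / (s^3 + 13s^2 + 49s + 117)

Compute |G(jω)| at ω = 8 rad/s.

Substitute s = j8: numerator = 8, denominator = -715 - j120.
|G(j8)| = |8| / |-715 - j120| = 8 / 725 ≈ 0.01103.

|G(j8)| ≈ 0.01103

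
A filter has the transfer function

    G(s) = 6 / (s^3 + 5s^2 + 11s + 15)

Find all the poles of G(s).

s = -1 + 2j, -1 - 2j, -3

The poles are the roots of the denominator s^3 + 5s^2 + 11s + 15 = 0.
Trying s = -3: the polynomial evaluates to 0, so (s + 3) is a factor.
Dividing out leaves s^2 + 2s + 5 = 0.
The quadratic formula then gives s = -1 ± 2j.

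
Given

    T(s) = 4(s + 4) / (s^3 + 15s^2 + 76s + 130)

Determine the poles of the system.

The poles are the roots of the denominator s^3 + 15s^2 + 76s + 130 = 0.
Trying s = -5: the polynomial evaluates to 0, so (s + 5) is a factor.
Dividing out leaves s^2 + 10s + 26 = 0.
The quadratic formula then gives s = -5 ± 1j.

s = -5 ± j, -5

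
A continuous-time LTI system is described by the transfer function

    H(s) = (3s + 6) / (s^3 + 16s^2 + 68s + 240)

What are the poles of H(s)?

The poles are the roots of the denominator s^3 + 16s^2 + 68s + 240 = 0.
Trying s = -12: the polynomial evaluates to 0, so (s + 12) is a factor.
Dividing out leaves s^2 + 4s + 20 = 0.
The quadratic formula then gives s = -2 ± 4j.

s = -2 ± 4j, -12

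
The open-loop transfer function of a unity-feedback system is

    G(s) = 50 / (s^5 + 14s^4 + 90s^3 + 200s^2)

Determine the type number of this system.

Type 2

Factor s from the denominator: s^5 + 14s^4 + 90s^3 + 200s^2 = s^2·(s^3 + 14s^2 + 90s + 200).
There are 2 poles at the origin, so the system is Type 2.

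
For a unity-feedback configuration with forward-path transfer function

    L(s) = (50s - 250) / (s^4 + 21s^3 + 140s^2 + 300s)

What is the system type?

Type 1

Factor s from the denominator: s^4 + 21s^3 + 140s^2 + 300s = s·(s^3 + 21s^2 + 140s + 300).
There is 1 pole at the origin, so the system is Type 1.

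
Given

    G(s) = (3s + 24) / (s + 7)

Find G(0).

G(0) = 24/7 ≈ 3.429

Set s = 0: G(0) = (24) / (7) = 24/7.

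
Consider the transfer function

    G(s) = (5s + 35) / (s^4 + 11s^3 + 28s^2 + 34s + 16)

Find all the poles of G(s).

The poles are the roots of the denominator s^4 + 11s^3 + 28s^2 + 34s + 16 = 0.
Trying s = -1: the polynomial evaluates to 0, so (s + 1) is a factor.
Dividing out leaves s^3 + 10s^2 + 18s + 16 = 0.
This factors further as (s^2 + 2s + 2)(s + 8) = 0.

s = -1 ± j, -1, -8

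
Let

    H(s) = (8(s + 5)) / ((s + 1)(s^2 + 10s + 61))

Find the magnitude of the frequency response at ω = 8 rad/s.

|H(j8)| ≈ 0.1169

Substitute s = j8: numerator = 40 + j64, denominator = -643 + j56.
|H(j8)| = |40 + j64| / |-643 + j56| = 75.472 / 645.43 ≈ 0.1169.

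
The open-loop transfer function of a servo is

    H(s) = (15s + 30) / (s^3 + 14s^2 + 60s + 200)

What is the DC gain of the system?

Set s = 0: H(0) = (30) / (200) = 3/20.

H(0) = 3/20 ≈ 0.1500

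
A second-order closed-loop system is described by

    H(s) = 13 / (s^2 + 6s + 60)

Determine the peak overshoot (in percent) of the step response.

Comparing s^2 + 6s + 60 to s^2 + 2ζωₙs + ωₙ²: ωₙ = √60 ≈ 7.746 rad/s and ζ = 6/(2·√60) ≈ 0.3873.
%OS = 100·exp(−πζ/√(1−ζ²)) = 100·exp(−π·0.3873/√(1−0.3873²)) ≈ 26.7%.

%OS ≈ 26.7%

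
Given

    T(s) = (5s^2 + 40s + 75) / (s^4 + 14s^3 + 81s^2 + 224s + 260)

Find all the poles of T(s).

s = -3 + 2j, -3 - 2j, -4 + 2j, -4 - 2j

The poles are the roots of the denominator s^4 + 14s^3 + 81s^2 + 224s + 260 = 0.
No real roots exist; factor into two real quadratics: (s^2 + 6s + 13)(s^2 + 8s + 20) = 0.
Each quadratic gives a conjugate pair via the quadratic formula.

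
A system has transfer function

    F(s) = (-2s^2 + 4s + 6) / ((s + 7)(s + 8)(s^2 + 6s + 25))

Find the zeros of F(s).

s = -1, 3

Set the numerator to zero: -2s^2 + 4s + 6 = 0, i.e. -2·(s^2 - 2s - 3) = 0.
Factoring: (s + 1)(s - 3) = 0.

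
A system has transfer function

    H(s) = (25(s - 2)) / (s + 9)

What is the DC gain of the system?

H(0) = -50/9 ≈ -5.556

Set s = 0: H(0) = (-50) / (9) = -50/9.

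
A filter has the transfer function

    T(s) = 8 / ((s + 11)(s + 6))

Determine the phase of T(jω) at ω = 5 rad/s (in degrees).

∠T(j5) ≈ -64.25°

At s = j5: numerator = 8, denominator = 41 + j85.
∠T = ∠num − ∠den = 0° − (64.250°) = -64.25°.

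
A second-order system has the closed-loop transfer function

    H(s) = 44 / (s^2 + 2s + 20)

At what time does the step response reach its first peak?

t_p ≈ 0.7207 s

Comparing s^2 + 2s + 20 to s^2 + 2ζωₙs + ωₙ²: ωₙ = √20 ≈ 4.472 rad/s and ζ = 2/(2·√20) ≈ 0.2236.
ζωₙ = 2/2 = 1, so ω_d = ωₙ√(1−ζ²) = √(ωₙ² − (ζωₙ)²) = √(20 − 1²) = √19 ≈ 4.359 rad/s.
t_p = π/ω_d = π/4.359 ≈ 0.7207 s.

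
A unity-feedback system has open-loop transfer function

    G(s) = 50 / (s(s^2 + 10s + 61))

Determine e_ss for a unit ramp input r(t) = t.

e_ss = 1.220

G(s) has one pole at the origin.
This is a Type 1 system. Kv = lim_{s→0} s·G(s) = 50/61.
e_ss = 1/Kv = 1/(50/61) = 61/50 ≈ 1.220.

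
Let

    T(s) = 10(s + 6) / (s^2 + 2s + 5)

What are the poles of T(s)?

s = -1 ± 2j

The poles are the roots of the denominator s^2 + 2s + 5 = 0.
Using the quadratic formula: s = (-2 ± √(-16))/2 = -1 ± 2j.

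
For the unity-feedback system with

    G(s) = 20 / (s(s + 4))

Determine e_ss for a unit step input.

G(s) has one pole at the origin.
This is a Type 1 system; for a step input the steady-state error is zero.

e_ss = 0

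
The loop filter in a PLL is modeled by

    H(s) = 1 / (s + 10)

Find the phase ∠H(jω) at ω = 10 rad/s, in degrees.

∠H(j10) ≈ -45°

At s = j10: numerator = 1, denominator = 10 + j10.
∠H = ∠num − ∠den = 0° − (45°) = -45°.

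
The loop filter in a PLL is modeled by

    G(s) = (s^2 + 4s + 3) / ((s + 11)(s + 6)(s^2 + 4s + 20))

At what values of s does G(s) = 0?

s = -3, -1

Set the numerator to zero: s^2 + 4s + 3 = 0.
Factoring: (s + 3)(s + 1) = 0.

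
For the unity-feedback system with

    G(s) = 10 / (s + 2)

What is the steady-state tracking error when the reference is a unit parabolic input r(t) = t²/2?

G(s) has no poles at the origin.
This is a Type 0 system; Ka = lim_{s→0} s^2·G(s) = 0, so the steady-state error for a parabola input is infinite.

e_ss = ∞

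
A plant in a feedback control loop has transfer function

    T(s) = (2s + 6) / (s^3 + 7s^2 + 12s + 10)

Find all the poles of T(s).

The poles are the roots of the denominator s^3 + 7s^2 + 12s + 10 = 0.
Trying s = -5: the polynomial evaluates to 0, so (s + 5) is a factor.
Dividing out leaves s^2 + 2s + 2 = 0.
The quadratic formula then gives s = -1 ± 1j.

s = -1 + j, -1 - j, -5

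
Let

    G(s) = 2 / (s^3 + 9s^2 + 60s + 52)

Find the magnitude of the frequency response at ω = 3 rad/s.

Substitute s = j3: numerator = 2, denominator = -29 + j153.
|G(j3)| = |2| / |-29 + j153| = 2 / 155.72 ≈ 0.01284.

|G(j3)| ≈ 0.01284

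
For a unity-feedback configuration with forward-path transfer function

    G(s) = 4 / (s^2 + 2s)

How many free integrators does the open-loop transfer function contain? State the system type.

The denominator has 1 factor of s at the origin (free integrator), so this is a Type 1 system.

Type 1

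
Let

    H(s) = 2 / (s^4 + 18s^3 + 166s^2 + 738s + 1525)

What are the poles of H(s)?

The poles are the roots of the denominator s^4 + 18s^3 + 166s^2 + 738s + 1525 = 0.
No real roots exist; factor into two real quadratics: (s^2 + 8s + 25)(s^2 + 10s + 61) = 0.
Each quadratic gives a conjugate pair via the quadratic formula.

s = -4 ± 3j, -5 ± 6j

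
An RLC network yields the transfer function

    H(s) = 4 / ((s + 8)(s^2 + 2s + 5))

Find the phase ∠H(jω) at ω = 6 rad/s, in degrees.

∠H(j6) ≈ 164.3°

At s = j6: numerator = 4, denominator = -320 - j90.
∠H = ∠num − ∠den = 0° − (-164.29°) = 164.3°.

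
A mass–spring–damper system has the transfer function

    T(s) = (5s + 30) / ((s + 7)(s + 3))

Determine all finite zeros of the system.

s = -6

Set the numerator to zero: 5s + 30 = 0, i.e. 5·(s + 6) = 0.
So s = -6.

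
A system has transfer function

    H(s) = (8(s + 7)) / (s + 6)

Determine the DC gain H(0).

At s = 0 each factor (s + a) contributes a and each (s^2 + bs + c) contributes c.
H(0) = 8·(7) / ((6)) = 56/6 = 28/3.

H(0) = 28/3 ≈ 9.333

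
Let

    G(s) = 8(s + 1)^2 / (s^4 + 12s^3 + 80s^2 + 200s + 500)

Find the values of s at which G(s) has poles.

s = -5 ± 5j, -1 ± 3j

The poles are the roots of the denominator s^4 + 12s^3 + 80s^2 + 200s + 500 = 0.
No real roots exist; factor into two real quadratics: (s^2 + 10s + 50)(s^2 + 2s + 10) = 0.
Each quadratic gives a conjugate pair via the quadratic formula.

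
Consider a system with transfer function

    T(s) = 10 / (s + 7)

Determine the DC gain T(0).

T(0) = 10/7 ≈ 1.429

Set s = 0: T(0) = (10) / (7) = 10/7.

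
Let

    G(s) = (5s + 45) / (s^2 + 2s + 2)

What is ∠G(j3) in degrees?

At s = j3: numerator = 45 + j15, denominator = -7 + j6.
∠G = ∠num − ∠den = 18.435° − (139.40°) = -121.0°.

∠G(j3) ≈ -121.0°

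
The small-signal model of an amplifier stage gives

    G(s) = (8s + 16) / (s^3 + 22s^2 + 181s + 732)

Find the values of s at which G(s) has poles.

s = -5 ± 6j, -12

The poles are the roots of the denominator s^3 + 22s^2 + 181s + 732 = 0.
Trying s = -12: the polynomial evaluates to 0, so (s + 12) is a factor.
Dividing out leaves s^2 + 10s + 61 = 0.
The quadratic formula then gives s = -5 ± 6j.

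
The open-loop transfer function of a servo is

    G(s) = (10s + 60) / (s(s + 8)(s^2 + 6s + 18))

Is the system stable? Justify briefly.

The poles can be read from the denominator factors: s = 0, -8, -3 + 3j, -3 - 3j.
Since the simple pole(s) at s = 0 lie on the jω-axis with none in the right half-plane, the system is marginally stable.

marginally stable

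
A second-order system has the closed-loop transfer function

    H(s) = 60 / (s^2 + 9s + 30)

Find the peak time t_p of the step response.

Comparing s^2 + 9s + 30 to s^2 + 2ζωₙs + ωₙ²: ωₙ = √30 ≈ 5.477 rad/s and ζ = 9/(2·√30) ≈ 0.8216.
ζωₙ = 9/2 = 4.5, so ω_d = ωₙ√(1−ζ²) = √(ωₙ² − (ζωₙ)²) = √(30 − 4.5²) = √9.75 ≈ 3.122 rad/s.
t_p = π/ω_d = π/3.122 ≈ 1.006 s.

t_p ≈ 1.006 s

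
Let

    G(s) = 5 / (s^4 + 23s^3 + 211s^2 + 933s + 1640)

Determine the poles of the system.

The poles are the roots of the denominator s^4 + 23s^3 + 211s^2 + 933s + 1640 = 0.
Trying s = -5: the polynomial evaluates to 0, so (s + 5) is a factor.
Dividing out leaves s^3 + 18s^2 + 121s + 328 = 0.
This factors further as (s^2 + 10s + 41)(s + 8) = 0.

s = -5, -5 + 4j, -5 - 4j, -8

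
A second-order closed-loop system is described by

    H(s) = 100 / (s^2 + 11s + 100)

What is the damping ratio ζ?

Compare the denominator to the standard form s^2 + 2ζωₙs + ωₙ².
ωₙ² = 100, so ωₙ = 10 rad/s.
2ζωₙ = 11, so ζ = 11/(2·10) = 0.55.
With ζ = 0.55 the response is underdamped.

ζ = 0.55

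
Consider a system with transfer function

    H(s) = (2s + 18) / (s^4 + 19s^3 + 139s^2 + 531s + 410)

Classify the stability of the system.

stable

The denominator s^4 + 19s^3 + 139s^2 + 531s + 410 factors as (s + 1)(s^2 + 8s + 41)(s + 10), giving poles at s = -1, -4 + 5j, -4 - 5j, -10.
Since all poles lie strictly in the left half-plane, the system is stable.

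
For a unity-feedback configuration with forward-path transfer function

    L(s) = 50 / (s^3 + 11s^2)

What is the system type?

The denominator has 2 factors of s at the origin (free integrators), so this is a Type 2 system.

Type 2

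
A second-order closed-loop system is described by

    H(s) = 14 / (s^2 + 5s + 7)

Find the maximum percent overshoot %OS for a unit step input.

Comparing s^2 + 5s + 7 to s^2 + 2ζωₙs + ωₙ²: ωₙ = √7 ≈ 2.646 rad/s and ζ = 5/(2·√7) ≈ 0.9449.
%OS = 100·exp(−πζ/√(1−ζ²)) = 100·exp(−π·0.9449/√(1−0.9449²)) ≈ 0.0115%.

%OS ≈ 0.0115%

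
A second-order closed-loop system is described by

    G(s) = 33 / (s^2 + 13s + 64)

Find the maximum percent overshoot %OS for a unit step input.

%OS ≈ 1.25%

Comparing s^2 + 13s + 64 to s^2 + 2ζωₙs + ωₙ²: ωₙ = 8 rad/s and ζ = 13/(2·8) = 0.8125.
%OS = 100·exp(−πζ/√(1−ζ²)) = 100·exp(−π·0.8125/√(1−0.8125²)) ≈ 1.25%.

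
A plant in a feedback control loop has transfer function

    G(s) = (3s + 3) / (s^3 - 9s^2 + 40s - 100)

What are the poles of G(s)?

s = 2 + 4j, 2 - 4j, 5

The poles are the roots of the denominator s^3 - 9s^2 + 40s - 100 = 0.
Trying s = 5: the polynomial evaluates to 0, so (s - 5) is a factor.
Dividing out leaves s^2 - 4s + 20 = 0.
The quadratic formula then gives s = 2 ± 4j.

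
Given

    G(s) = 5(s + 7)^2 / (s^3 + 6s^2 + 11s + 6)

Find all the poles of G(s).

s = -1, -3, -2

The poles are the roots of the denominator s^3 + 6s^2 + 11s + 6 = 0.
Trying s = -1: the polynomial evaluates to 0, so (s + 1) is a factor.
Dividing out leaves s^2 + 5s + 6 = 0.
Factoring the quadratic: (s + 3)(s + 2) = 0.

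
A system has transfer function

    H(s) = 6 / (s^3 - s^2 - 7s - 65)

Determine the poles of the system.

The poles are the roots of the denominator s^3 - s^2 - 7s - 65 = 0.
Trying s = 5: the polynomial evaluates to 0, so (s - 5) is a factor.
Dividing out leaves s^2 + 4s + 13 = 0.
The quadratic formula then gives s = -2 ± 3j.

s = -2 ± 3j, 5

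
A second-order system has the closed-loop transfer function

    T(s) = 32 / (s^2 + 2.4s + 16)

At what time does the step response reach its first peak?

Comparing s^2 + 2.4s + 16 to s^2 + 2ζωₙs + ωₙ²: ωₙ = 4 rad/s and ζ = 2.4/(2·4) = 0.3.
ζωₙ = 2.4/2 = 1.2, so ω_d = ωₙ√(1−ζ²) = √(ωₙ² − (ζωₙ)²) = √(16 − 1.2²) = √14.56 ≈ 3.816 rad/s.
t_p = π/ω_d = π/3.816 ≈ 0.8233 s.

t_p ≈ 0.8233 s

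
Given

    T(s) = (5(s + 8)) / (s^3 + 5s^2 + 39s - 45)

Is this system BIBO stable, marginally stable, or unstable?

unstable

The denominator s^3 + 5s^2 + 39s - 45 factors as (s^2 + 6s + 45)(s - 1), giving poles at s = -3 + 6j, -3 - 6j, 1.
Since the pole(s) at s = 1 lie in the right half-plane, the system is unstable.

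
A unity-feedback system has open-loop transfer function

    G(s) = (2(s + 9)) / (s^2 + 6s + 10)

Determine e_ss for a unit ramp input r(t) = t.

G(s) has no poles at the origin.
This is a Type 0 system; Kv = lim_{s→0} s·G(s) = 0, so the steady-state error for a ramp input is infinite.

e_ss = ∞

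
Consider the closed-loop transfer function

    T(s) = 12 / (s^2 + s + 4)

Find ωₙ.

ωₙ = 2 rad/s

Compare the denominator to the standard form s^2 + 2ζωₙs + ωₙ².
ωₙ² = 4, so ωₙ = 2 rad/s.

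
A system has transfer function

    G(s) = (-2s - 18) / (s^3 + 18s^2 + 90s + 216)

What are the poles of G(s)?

The poles are the roots of the denominator s^3 + 18s^2 + 90s + 216 = 0.
Trying s = -12: the polynomial evaluates to 0, so (s + 12) is a factor.
Dividing out leaves s^2 + 6s + 18 = 0.
The quadratic formula then gives s = -3 ± 3j.

s = -3 ± 3j, -12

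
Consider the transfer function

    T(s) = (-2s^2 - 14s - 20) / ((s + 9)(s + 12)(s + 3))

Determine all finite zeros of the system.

s = -2, -5

Set the numerator to zero: -2s^2 - 14s - 20 = 0, i.e. -2·(s^2 + 7s + 10) = 0.
Factoring: (s + 2)(s + 5) = 0.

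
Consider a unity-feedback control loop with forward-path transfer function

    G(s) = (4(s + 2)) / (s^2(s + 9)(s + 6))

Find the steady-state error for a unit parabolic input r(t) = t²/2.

e_ss = 6.750

G(s) has 2 poles at the origin.
This is a Type 2 system. Ka = lim_{s→0} s^2·G(s) = 8/54 = 4/27.
e_ss = 1/Ka = 1/(4/27) = 27/4 ≈ 6.750.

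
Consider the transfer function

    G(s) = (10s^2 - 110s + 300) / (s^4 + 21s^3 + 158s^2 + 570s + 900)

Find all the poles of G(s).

s = -3 ± 3j, -5, -10

The poles are the roots of the denominator s^4 + 21s^3 + 158s^2 + 570s + 900 = 0.
Trying s = -5: the polynomial evaluates to 0, so (s + 5) is a factor.
Dividing out leaves s^3 + 16s^2 + 78s + 180 = 0.
This factors further as (s^2 + 6s + 18)(s + 10) = 0.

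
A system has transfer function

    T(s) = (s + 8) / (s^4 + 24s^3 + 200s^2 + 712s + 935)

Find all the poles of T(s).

The poles are the roots of the denominator s^4 + 24s^3 + 200s^2 + 712s + 935 = 0.
Trying s = -11: the polynomial evaluates to 0, so (s + 11) is a factor.
Dividing out leaves s^3 + 13s^2 + 57s + 85 = 0.
This factors further as (s^2 + 8s + 17)(s + 5) = 0.

s = -4 ± j, -11, -5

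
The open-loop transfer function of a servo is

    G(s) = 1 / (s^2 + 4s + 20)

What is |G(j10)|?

Substitute s = j10: numerator = 1, denominator = -80 + j40.
|G(j10)| = |1| / |-80 + j40| = 1 / 89.443 ≈ 0.01118.

|G(j10)| ≈ 0.01118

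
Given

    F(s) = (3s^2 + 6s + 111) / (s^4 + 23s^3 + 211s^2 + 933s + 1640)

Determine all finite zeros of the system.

Set the numerator to zero: 3s^2 + 6s + 111 = 0, i.e. 3·(s^2 + 2s + 37) = 0.
Factoring: (s^2 + 2s + 37) = 0.

s = -1 ± 6j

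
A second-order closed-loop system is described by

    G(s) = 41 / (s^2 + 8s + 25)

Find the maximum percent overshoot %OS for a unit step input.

Comparing s^2 + 8s + 25 to s^2 + 2ζωₙs + ωₙ²: ωₙ = 5 rad/s and ζ = 8/(2·5) = 0.8.
%OS = 100·exp(−πζ/√(1−ζ²)) = 100·exp(−π·0.8/√(1−0.8²)) ≈ 1.52%.

%OS ≈ 1.52%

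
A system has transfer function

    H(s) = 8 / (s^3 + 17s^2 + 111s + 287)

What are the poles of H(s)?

s = -5 + 4j, -5 - 4j, -7

The poles are the roots of the denominator s^3 + 17s^2 + 111s + 287 = 0.
Trying s = -7: the polynomial evaluates to 0, so (s + 7) is a factor.
Dividing out leaves s^2 + 10s + 41 = 0.
The quadratic formula then gives s = -5 ± 4j.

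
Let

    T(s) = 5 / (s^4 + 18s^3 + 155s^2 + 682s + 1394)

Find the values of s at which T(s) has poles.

s = -5 + 3j, -5 - 3j, -4 + 5j, -4 - 5j

The poles are the roots of the denominator s^4 + 18s^3 + 155s^2 + 682s + 1394 = 0.
No real roots exist; factor into two real quadratics: (s^2 + 10s + 34)(s^2 + 8s + 41) = 0.
Each quadratic gives a conjugate pair via the quadratic formula.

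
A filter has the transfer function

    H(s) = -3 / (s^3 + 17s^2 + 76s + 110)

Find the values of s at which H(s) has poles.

The poles are the roots of the denominator s^3 + 17s^2 + 76s + 110 = 0.
Trying s = -11: the polynomial evaluates to 0, so (s + 11) is a factor.
Dividing out leaves s^2 + 6s + 10 = 0.
The quadratic formula then gives s = -3 ± 1j.

s = -3 ± j, -11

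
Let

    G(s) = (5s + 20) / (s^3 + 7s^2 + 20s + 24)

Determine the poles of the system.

The poles are the roots of the denominator s^3 + 7s^2 + 20s + 24 = 0.
Trying s = -3: the polynomial evaluates to 0, so (s + 3) is a factor.
Dividing out leaves s^2 + 4s + 8 = 0.
The quadratic formula then gives s = -2 ± 2j.

s = -2 + 2j, -2 - 2j, -3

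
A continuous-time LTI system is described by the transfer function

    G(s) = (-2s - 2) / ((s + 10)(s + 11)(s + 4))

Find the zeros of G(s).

Set the numerator to zero: -2s - 2 = 0, i.e. -2·(s + 1) = 0.
So s = -1.

s = -1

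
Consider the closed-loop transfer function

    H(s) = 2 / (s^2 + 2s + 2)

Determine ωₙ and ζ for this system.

Compare the denominator to the standard form s^2 + 2ζωₙs + ωₙ².
ωₙ² = 2, so ωₙ = √2 ≈ 1.414 rad/s.
2ζωₙ = 2, so ζ = 2/(2·√2) ≈ 0.7071.
With ζ = 0.7071 the response is underdamped.

ωₙ ≈ 1.414 rad/s, ζ ≈ 0.7071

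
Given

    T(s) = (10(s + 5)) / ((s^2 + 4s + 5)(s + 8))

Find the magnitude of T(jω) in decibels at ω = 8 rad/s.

Substitute s = j8: numerator = 50 + j80, denominator = -728 - j216.
|T(j8)| = |50 + j80| / |-728 - j216| = 94.340 / 759.37 ≈ 0.1242.
In decibels: 20·log₁₀(0.1242) ≈ -18.1 dB.

|T(j8)|_dB ≈ -18.1 dB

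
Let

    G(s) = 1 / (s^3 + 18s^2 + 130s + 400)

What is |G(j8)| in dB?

Substitute s = j8: numerator = 1, denominator = -752 + j528.
|G(j8)| = |1| / |-752 + j528| = 1 / 918.85 ≈ 0.001088.
In decibels: 20·log₁₀(0.001088) ≈ -59.3 dB.

|G(j8)|_dB ≈ -59.3 dB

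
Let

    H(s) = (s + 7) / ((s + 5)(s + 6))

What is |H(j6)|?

Substitute s = j6: numerator = 7 + j6, denominator = -6 + j66.
|H(j6)| = |7 + j6| / |-6 + j66| = 9.2195 / 66.272 ≈ 0.1391.

|H(j6)| ≈ 0.1391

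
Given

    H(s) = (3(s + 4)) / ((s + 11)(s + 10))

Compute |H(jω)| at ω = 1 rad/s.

Substitute s = j1: numerator = 12 + j3, denominator = 109 + j21.
|H(j1)| = |12 + j3| / |109 + j21| = 12.369 / 111.00 ≈ 0.1114.

|H(j1)| ≈ 0.1114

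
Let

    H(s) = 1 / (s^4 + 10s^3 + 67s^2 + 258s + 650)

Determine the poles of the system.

s = -1 + 5j, -1 - 5j, -4 + 3j, -4 - 3j

The poles are the roots of the denominator s^4 + 10s^3 + 67s^2 + 258s + 650 = 0.
No real roots exist; factor into two real quadratics: (s^2 + 2s + 26)(s^2 + 8s + 25) = 0.
Each quadratic gives a conjugate pair via the quadratic formula.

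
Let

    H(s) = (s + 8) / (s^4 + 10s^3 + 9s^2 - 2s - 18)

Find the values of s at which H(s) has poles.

The poles are the roots of the denominator s^4 + 10s^3 + 9s^2 - 2s - 18 = 0.
Trying s = 1: the polynomial evaluates to 0, so (s - 1) is a factor.
Dividing out leaves s^3 + 11s^2 + 20s + 18 = 0.
This factors further as (s^2 + 2s + 2)(s + 9) = 0.

s = 1, -1 ± j, -9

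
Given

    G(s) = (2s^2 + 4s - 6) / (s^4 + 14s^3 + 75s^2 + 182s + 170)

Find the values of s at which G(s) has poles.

s = -4 + j, -4 - j, -3 + j, -3 - j

The poles are the roots of the denominator s^4 + 14s^3 + 75s^2 + 182s + 170 = 0.
No real roots exist; factor into two real quadratics: (s^2 + 8s + 17)(s^2 + 6s + 10) = 0.
Each quadratic gives a conjugate pair via the quadratic formula.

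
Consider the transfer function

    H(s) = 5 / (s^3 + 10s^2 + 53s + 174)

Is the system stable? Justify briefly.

stable

The denominator s^3 + 10s^2 + 53s + 174 factors as (s^2 + 4s + 29)(s + 6), giving poles at s = -2 + 5j, -2 - 5j, -6.
Since all poles lie strictly in the left half-plane, the system is stable.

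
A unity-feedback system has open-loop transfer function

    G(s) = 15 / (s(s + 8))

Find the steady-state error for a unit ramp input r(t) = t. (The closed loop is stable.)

e_ss = 0.5333

G(s) has one pole at the origin.
This is a Type 1 system. Kv = lim_{s→0} s·G(s) = 15/8.
e_ss = 1/Kv = 1/(15/8) = 8/15 ≈ 0.5333.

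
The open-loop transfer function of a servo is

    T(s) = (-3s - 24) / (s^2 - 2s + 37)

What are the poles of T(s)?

The poles are the roots of the denominator s^2 - 2s + 37 = 0.
Using the quadratic formula: s = (2 ± √(-144))/2 = 1 ± 6j.

s = 1 ± 6j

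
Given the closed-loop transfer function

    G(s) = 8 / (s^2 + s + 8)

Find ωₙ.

ωₙ ≈ 2.828 rad/s

Compare the denominator to the standard form s^2 + 2ζωₙs + ωₙ².
ωₙ² = 8, so ωₙ = √8 ≈ 2.828 rad/s.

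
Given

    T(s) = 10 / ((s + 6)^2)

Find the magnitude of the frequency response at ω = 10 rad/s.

Substitute s = j10: numerator = 10, denominator = -64 + j120.
|T(j10)| = |10| / |-64 + j120| = 10 / 136 ≈ 0.07353.

|T(j10)| ≈ 0.07353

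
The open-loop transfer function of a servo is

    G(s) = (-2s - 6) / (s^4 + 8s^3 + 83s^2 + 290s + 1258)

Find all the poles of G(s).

The poles are the roots of the denominator s^4 + 8s^3 + 83s^2 + 290s + 1258 = 0.
No real roots exist; factor into two real quadratics: (s^2 + 2s + 37)(s^2 + 6s + 34) = 0.
Each quadratic gives a conjugate pair via the quadratic formula.

s = -1 ± 6j, -3 ± 5j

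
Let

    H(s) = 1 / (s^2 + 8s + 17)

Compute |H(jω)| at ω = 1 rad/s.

|H(j1)| ≈ 0.05590

Substitute s = j1: numerator = 1, denominator = 16 + j8.
|H(j1)| = |1| / |16 + j8| = 1 / 17.889 ≈ 0.05590.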